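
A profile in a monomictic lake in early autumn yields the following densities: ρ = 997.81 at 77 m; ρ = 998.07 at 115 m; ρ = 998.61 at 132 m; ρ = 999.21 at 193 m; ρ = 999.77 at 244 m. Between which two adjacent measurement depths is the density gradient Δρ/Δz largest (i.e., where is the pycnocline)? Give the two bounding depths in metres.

Compute the density gradient over each adjacent pair:
  77–115 m: Δρ/Δz = 0.26/38 = 6.8 × 10⁻³ kg m⁻⁴
  115–132 m: Δρ/Δz = 0.54/17 = 0.032 kg m⁻⁴
  132–193 m: Δρ/Δz = 0.60/61 = 9.8 × 10⁻³ kg m⁻⁴
  193–244 m: Δρ/Δz = 0.56/51 = 0.011 kg m⁻⁴
The largest gradient is in the 115–132 m interval — the pycnocline.

115–132 m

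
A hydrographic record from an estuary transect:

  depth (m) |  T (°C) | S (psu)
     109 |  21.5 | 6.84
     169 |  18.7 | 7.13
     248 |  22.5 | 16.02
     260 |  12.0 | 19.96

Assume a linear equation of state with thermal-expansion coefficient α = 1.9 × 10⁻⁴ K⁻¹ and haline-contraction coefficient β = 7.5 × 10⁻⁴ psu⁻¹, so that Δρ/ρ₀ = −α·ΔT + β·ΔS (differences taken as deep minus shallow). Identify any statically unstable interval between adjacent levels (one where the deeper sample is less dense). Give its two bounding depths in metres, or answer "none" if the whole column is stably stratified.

none

Evaluate Δρ/ρ₀ = −αΔT + βΔS across each adjacent pair:
  109–169 m: −αΔT+βΔS = −(1.9 × 10⁻⁴)(-2.8)+(7.5 × 10⁻⁴)(+0.29) = 7.5 × 10⁻⁴ → stable
  169–248 m: −αΔT+βΔS = −(1.9 × 10⁻⁴)(+3.8)+(7.5 × 10⁻⁴)(+8.89) = 5.9 × 10⁻³ → stable
  248–260 m: −αΔT+βΔS = −(1.9 × 10⁻⁴)(-10.5)+(7.5 × 10⁻⁴)(+3.94) = 5.0 × 10⁻³ → stable
Every interval has Δρ > 0: the column is stably stratified throughout.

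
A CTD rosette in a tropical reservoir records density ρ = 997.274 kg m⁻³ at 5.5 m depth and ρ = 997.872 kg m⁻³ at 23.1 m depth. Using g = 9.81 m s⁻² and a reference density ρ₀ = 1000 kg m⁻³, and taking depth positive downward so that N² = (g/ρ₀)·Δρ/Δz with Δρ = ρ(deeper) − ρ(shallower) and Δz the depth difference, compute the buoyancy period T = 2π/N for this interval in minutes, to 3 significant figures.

5.74 min

Δρ = 997.872 − 997.274 = 0.598 kg m⁻³ over Δz = 23.1 − 5.5 = 17.6 m.
N² = (9.81/1000) × (0.598/17.6) = 3.3332 × 10⁻⁴ s⁻².
N = √(3.3332 × 10⁻⁴) = 0.018257 rad s⁻¹, so T = 2π/N = 344.15 s = 5.7358 min ≈ 5.74 min.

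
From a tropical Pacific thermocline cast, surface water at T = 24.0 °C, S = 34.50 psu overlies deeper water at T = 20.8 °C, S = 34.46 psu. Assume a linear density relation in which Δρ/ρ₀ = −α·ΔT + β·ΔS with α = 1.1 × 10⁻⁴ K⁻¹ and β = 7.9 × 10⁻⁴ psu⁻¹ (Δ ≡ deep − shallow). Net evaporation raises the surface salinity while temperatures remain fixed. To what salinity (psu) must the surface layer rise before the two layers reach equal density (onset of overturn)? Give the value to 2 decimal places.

Neutral buoyancy requires −α(T_deep − T_surf) + β(S_deep − S_surf′) = 0.
S_surf′ = S_deep − (α/β)·ΔT = 34.46 − (1.1 × 10⁻⁴/7.9 × 10⁻⁴)·(-3.2) = 34.9056 psu.
Increase required: 34.9056 − 34.50 = 0.4056 psu.

34.91 psu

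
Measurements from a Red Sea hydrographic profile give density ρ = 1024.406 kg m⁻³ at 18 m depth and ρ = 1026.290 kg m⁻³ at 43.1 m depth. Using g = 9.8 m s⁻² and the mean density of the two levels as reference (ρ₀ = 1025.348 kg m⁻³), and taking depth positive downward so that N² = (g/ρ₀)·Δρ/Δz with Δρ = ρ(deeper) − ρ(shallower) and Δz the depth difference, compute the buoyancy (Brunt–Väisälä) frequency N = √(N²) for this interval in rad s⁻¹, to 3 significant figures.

0.0268 rad s⁻¹

Δρ = 1026.290 − 1024.406 = 1.884 kg m⁻³ over Δz = 43.1 − 18 = 25.1 m.
N² = (9.8/1025.348) × (1.884/25.1) = 7.1740 × 10⁻⁴ s⁻².
N = √(7.1740 × 10⁻⁴) = 0.026784 rad s⁻¹ ≈ 0.0268 rad s⁻¹.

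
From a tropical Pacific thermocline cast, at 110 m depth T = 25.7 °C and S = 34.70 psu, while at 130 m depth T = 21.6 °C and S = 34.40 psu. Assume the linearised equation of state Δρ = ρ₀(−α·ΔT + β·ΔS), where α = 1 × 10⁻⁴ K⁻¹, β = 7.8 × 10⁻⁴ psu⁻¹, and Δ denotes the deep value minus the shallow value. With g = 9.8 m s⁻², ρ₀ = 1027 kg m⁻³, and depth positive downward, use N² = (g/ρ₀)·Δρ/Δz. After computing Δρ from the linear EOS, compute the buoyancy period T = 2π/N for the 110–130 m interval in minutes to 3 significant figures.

11.3 min

ΔT = -4.1 K, ΔS = -0.30 psu (deep − shallow).
Δρ/ρ₀ = −αΔT + βΔS = 4.10 × 10⁻⁴ − 2.34 × 10⁻⁴ = 1.76 × 10⁻⁴, so Δρ ≈ 0.1808 kg m⁻³.
N² = (g/ρ₀)·Δρ/Δz = g·(Δρ/ρ₀)/Δz = 9.8 × 1.76 × 10⁻⁴ / 20 = 8.6240 × 10⁻⁵ s⁻².
N = √(8.6240 × 10⁻⁵) = 9.2865 × 10⁻³ rad s⁻¹ → T = 2π/N = 676.59 s = 11.277 min ≈ 11.3 min.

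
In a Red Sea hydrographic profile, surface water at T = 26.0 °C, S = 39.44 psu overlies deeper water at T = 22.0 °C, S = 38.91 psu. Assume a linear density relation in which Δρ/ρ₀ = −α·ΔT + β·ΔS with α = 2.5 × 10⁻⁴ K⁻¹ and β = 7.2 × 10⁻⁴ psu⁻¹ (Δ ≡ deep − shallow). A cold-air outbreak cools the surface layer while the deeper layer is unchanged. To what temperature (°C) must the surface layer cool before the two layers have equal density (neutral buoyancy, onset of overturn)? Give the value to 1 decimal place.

Neutral buoyancy requires Δρ = 0, i.e. −α(T_deep − T_surf′) + β(S_deep − S_surf) = 0.
T_surf′ = T_deep − (β/α)·ΔS = 22.0 − (7.2 × 10⁻⁴/2.5 × 10⁻⁴)·(-0.53) = 23.526 °C.
Cooling required: 26.0 − (23.526) = 2.474 °C.

23.5 °C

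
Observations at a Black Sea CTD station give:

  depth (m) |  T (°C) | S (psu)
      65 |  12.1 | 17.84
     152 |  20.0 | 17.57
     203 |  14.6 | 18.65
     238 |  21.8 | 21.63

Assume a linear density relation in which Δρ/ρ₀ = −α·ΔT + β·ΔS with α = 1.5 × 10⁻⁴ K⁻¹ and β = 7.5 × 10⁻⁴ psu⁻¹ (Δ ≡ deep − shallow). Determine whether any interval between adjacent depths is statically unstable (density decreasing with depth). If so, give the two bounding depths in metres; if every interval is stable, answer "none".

Evaluate Δρ/ρ₀ = −αΔT + βΔS across each adjacent pair:
  65–152 m: −αΔT+βΔS = −(1.5 × 10⁻⁴)(+7.9)+(7.5 × 10⁻⁴)(-0.27) = -1.4 × 10⁻³ → UNSTABLE
  152–203 m: −αΔT+βΔS = −(1.5 × 10⁻⁴)(-5.4)+(7.5 × 10⁻⁴)(+1.08) = 1.6 × 10⁻³ → stable
  203–238 m: −αΔT+βΔS = −(1.5 × 10⁻⁴)(+7.2)+(7.5 × 10⁻⁴)(+2.98) = 1.2 × 10⁻³ → stable
The 65–152 m interval has Δρ < 0: lighter water underlies denser water.

65–152 m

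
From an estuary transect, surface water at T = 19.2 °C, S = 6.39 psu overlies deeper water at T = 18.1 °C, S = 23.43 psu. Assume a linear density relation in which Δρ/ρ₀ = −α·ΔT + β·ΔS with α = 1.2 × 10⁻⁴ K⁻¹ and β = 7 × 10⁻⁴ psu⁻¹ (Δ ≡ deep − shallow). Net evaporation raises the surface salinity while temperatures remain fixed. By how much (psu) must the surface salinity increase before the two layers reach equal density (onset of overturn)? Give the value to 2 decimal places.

17.23 psu

Neutral buoyancy requires −α(T_deep − T_surf) + β(S_deep − S_surf′) = 0.
S_surf′ = S_deep − (α/β)·ΔT = 23.43 − (1.2 × 10⁻⁴/7 × 10⁻⁴)·(-1.1) = 23.6186 psu.
Increase required: 23.6186 − 6.39 = 17.2286 psu.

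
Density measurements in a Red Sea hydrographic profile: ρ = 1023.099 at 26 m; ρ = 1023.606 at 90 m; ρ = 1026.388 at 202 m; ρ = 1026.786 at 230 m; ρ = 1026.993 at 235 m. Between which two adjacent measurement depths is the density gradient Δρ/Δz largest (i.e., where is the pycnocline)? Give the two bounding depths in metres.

230–235 m

Compute the density gradient over each adjacent pair:
  26–90 m: Δρ/Δz = 0.507/64 = 7.9 × 10⁻³ kg m⁻⁴
  90–202 m: Δρ/Δz = 2.782/112 = 0.025 kg m⁻⁴
  202–230 m: Δρ/Δz = 0.398/28 = 0.014 kg m⁻⁴
  230–235 m: Δρ/Δz = 0.207/5 = 0.041 kg m⁻⁴
The largest gradient is in the 230–235 m interval — the pycnocline.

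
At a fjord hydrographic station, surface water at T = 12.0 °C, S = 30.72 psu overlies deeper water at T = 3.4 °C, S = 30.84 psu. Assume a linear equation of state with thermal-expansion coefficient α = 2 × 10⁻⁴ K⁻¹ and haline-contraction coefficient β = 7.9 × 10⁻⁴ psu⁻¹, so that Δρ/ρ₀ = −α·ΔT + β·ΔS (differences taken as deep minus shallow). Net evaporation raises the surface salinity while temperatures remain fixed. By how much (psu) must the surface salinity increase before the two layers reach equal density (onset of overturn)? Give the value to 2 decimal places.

Neutral buoyancy requires −α(T_deep − T_surf) + β(S_deep − S_surf′) = 0.
S_surf′ = S_deep − (α/β)·ΔT = 30.84 − (2 × 10⁻⁴/7.9 × 10⁻⁴)·(-8.6) = 33.0172 psu.
Increase required: 33.0172 − 30.72 = 2.2972 psu.

2.30 psu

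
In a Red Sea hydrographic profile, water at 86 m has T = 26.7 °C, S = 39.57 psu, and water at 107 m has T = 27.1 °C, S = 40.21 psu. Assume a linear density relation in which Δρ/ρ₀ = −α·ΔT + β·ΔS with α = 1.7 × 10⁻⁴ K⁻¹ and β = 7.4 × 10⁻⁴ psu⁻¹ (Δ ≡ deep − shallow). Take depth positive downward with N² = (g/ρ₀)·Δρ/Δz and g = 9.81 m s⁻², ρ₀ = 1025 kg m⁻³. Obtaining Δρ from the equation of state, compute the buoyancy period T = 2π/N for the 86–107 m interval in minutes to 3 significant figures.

ΔT = +0.4 K, ΔS = +0.64 psu (deep − shallow).
Δρ/ρ₀ = −αΔT + βΔS = -6.80 × 10⁻⁵ + 4.736 × 10⁻⁴ = 4.056 × 10⁻⁴, so Δρ ≈ 0.4157 kg m⁻³.
N² = (g/ρ₀)·Δρ/Δz = g·(Δρ/ρ₀)/Δz = 9.81 × 4.056 × 10⁻⁴ / 21 = 1.8947 × 10⁻⁴ s⁻².
N = √(1.8947 × 10⁻⁴) = 0.013765 rad s⁻¹ → T = 2π/N = 456.46 s = 7.6077 min ≈ 7.61 min.

7.61 min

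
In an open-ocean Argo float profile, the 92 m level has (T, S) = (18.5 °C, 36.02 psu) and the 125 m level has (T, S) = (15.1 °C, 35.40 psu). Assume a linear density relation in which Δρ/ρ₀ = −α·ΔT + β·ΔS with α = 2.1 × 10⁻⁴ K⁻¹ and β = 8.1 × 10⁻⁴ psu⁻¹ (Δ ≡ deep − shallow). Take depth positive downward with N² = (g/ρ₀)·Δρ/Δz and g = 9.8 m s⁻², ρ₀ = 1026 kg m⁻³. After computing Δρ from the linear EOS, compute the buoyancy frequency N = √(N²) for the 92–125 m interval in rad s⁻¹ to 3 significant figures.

ΔT = -3.4 K, ΔS = -0.62 psu (deep − shallow).
Δρ/ρ₀ = −αΔT + βΔS = 7.14 × 10⁻⁴ − 5.022 × 10⁻⁴ = 2.118 × 10⁻⁴, so Δρ ≈ 0.2173 kg m⁻³.
N² = (g/ρ₀)·Δρ/Δz = g·(Δρ/ρ₀)/Δz = 9.8 × 2.118 × 10⁻⁴ / 33 = 6.2898 × 10⁻⁵ s⁻².
N = √(6.2898 × 10⁻⁵) = 7.9308 × 10⁻³ rad s⁻¹ ≈ 7.93 × 10⁻³ rad s⁻¹.

7.93 × 10⁻³ rad s⁻¹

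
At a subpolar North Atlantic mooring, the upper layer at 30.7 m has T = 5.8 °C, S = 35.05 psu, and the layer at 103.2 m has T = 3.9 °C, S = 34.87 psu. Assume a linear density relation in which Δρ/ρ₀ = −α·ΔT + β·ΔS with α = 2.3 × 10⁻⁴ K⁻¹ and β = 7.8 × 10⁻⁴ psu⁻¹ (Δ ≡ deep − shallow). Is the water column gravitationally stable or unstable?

stable

ΔT = 3.9 − 5.8 = -1.9 K and ΔS = 34.87 − 35.05 = -0.18 psu (deep − shallow).
−αΔT = 4.37 × 10⁻⁴; βΔS = -1.404 × 10⁻⁴; sum Δρ/ρ₀ = 2.966 × 10⁻⁴.
Δρ/ρ₀ > 0, so Δρ > 0: deeper water is denser → statically stable.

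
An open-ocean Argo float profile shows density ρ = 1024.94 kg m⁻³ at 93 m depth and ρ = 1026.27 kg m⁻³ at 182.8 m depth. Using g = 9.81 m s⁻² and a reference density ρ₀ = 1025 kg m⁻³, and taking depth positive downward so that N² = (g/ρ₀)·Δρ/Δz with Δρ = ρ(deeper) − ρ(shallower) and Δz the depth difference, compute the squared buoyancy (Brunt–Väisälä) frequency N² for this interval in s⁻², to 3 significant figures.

1.42 × 10⁻⁴ s⁻²

Δρ = 1026.27 − 1024.94 = 1.33 kg m⁻³ over Δz = 182.8 − 93 = 89.8 m.
N² = (9.81/1025) × (1.33/89.8) = 1.4175 × 10⁻⁴ s⁻² ≈ 1.42 × 10⁻⁴ s⁻².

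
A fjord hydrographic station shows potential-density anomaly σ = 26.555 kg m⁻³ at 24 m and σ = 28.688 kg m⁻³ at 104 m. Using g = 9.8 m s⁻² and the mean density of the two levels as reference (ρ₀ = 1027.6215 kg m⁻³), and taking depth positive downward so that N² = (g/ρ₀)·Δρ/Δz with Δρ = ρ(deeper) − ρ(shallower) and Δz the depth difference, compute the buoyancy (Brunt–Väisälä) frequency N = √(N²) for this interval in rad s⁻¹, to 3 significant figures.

0.0159 rad s⁻¹

Δρ = 1028.688 − 1026.555 = 2.133 kg m⁻³ over Δz = 104 − 24 = 80 m.
N² = (9.8/1027.6215) × (2.133/80) = 2.5427 × 10⁻⁴ s⁻².
N = √(2.5427 × 10⁻⁴) = 0.015946 rad s⁻¹ ≈ 0.0159 rad s⁻¹.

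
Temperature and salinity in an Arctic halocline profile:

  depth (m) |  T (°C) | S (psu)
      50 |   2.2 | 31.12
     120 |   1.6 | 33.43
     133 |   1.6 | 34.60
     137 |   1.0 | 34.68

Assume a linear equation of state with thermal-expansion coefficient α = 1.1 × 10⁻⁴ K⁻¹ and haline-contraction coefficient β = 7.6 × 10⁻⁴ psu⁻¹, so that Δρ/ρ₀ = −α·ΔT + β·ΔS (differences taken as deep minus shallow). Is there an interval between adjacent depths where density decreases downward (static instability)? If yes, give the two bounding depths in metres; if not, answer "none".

none

Evaluate Δρ/ρ₀ = −αΔT + βΔS across each adjacent pair:
  50–120 m: −αΔT+βΔS = −(1.1 × 10⁻⁴)(-0.6)+(7.6 × 10⁻⁴)(+2.31) = 1.8 × 10⁻³ → stable
  120–133 m: −αΔT+βΔS = −(1.1 × 10⁻⁴)(+0.0)+(7.6 × 10⁻⁴)(+1.17) = 8.9 × 10⁻⁴ → stable
  133–137 m: −αΔT+βΔS = −(1.1 × 10⁻⁴)(-0.6)+(7.6 × 10⁻⁴)(+0.08) = 1.3 × 10⁻⁴ → stable
Every interval has Δρ > 0: the column is stably stratified throughout.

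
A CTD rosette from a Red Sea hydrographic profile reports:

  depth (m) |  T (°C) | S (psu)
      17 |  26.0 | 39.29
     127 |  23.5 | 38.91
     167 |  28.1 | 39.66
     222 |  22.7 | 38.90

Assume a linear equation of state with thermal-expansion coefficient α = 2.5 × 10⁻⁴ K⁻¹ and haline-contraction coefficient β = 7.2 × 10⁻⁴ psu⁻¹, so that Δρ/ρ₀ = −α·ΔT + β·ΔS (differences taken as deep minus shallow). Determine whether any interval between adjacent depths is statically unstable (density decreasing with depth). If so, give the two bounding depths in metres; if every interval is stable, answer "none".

127–167 m

Evaluate Δρ/ρ₀ = −αΔT + βΔS across each adjacent pair:
  17–127 m: −αΔT+βΔS = −(2.5 × 10⁻⁴)(-2.5)+(7.2 × 10⁻⁴)(-0.38) = 3.5 × 10⁻⁴ → stable
  127–167 m: −αΔT+βΔS = −(2.5 × 10⁻⁴)(+4.6)+(7.2 × 10⁻⁴)(+0.75) = -6.1 × 10⁻⁴ → UNSTABLE
  167–222 m: −αΔT+βΔS = −(2.5 × 10⁻⁴)(-5.4)+(7.2 × 10⁻⁴)(-0.76) = 8.0 × 10⁻⁴ → stable
The 127–167 m interval has Δρ < 0: lighter water underlies denser water.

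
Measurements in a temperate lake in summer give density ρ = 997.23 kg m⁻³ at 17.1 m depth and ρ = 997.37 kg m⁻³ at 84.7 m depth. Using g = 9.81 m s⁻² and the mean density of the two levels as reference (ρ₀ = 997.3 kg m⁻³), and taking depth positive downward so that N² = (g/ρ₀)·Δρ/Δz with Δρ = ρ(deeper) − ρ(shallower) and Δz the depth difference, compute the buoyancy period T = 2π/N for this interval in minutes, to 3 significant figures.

23.2 min

Δρ = 997.37 − 997.23 = 0.14 kg m⁻³ over Δz = 84.7 − 17.1 = 67.6 m.
N² = (9.81/997.3) × (0.14/67.6) = 2.0372 × 10⁻⁵ s⁻².
N = √(2.0372 × 10⁻⁵) = 4.5135 × 10⁻³ rad s⁻¹, so T = 2π/N = 1.3921 × 10³ s = 23.202 min ≈ 23.2 min.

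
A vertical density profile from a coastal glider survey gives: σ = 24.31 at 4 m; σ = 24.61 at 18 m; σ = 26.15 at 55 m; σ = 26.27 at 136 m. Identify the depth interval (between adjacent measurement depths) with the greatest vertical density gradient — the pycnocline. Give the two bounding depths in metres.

Compute the density gradient over each adjacent pair:
  4–18 m: Δρ/Δz = 0.30/14 = 0.021 kg m⁻⁴
  18–55 m: Δρ/Δz = 1.54/37 = 0.042 kg m⁻⁴
  55–136 m: Δρ/Δz = 0.12/81 = 1.5 × 10⁻³ kg m⁻⁴
The largest gradient is in the 18–55 m interval — the pycnocline.

18–55 m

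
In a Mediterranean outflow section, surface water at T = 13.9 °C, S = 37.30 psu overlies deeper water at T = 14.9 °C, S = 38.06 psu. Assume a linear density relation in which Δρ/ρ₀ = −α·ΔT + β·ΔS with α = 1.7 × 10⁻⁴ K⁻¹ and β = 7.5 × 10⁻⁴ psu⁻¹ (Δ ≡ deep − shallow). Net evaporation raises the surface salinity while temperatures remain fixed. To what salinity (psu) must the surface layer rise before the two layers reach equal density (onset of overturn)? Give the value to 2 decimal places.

Neutral buoyancy requires −α(T_deep − T_surf) + β(S_deep − S_surf′) = 0.
S_surf′ = S_deep − (α/β)·ΔT = 38.06 − (1.7 × 10⁻⁴/7.5 × 10⁻⁴)·(+1.0) = 37.8333 psu.
Increase required: 37.8333 − 37.30 = 0.5333 psu.

37.83 psu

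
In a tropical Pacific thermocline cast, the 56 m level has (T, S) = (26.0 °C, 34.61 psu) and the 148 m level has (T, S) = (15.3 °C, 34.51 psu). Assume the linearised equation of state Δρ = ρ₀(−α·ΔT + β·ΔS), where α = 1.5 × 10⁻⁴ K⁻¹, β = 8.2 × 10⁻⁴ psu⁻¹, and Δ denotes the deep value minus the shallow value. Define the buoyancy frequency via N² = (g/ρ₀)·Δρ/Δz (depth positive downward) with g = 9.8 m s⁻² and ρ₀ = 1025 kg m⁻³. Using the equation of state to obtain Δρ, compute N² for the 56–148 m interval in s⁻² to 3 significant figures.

ΔT = -10.7 K, ΔS = -0.10 psu (deep − shallow).
Δρ/ρ₀ = −αΔT + βΔS = 1.605 × 10⁻³ − 8.20 × 10⁻⁵ = 1.523 × 10⁻³, so Δρ ≈ 1.561 kg m⁻³.
N² = (g/ρ₀)·Δρ/Δz = g·(Δρ/ρ₀)/Δz = 9.8 × 1.523 × 10⁻³ / 92 = 1.6223 × 10⁻⁴ s⁻² ≈ 1.62 × 10⁻⁴ s⁻².

1.62 × 10⁻⁴ s⁻²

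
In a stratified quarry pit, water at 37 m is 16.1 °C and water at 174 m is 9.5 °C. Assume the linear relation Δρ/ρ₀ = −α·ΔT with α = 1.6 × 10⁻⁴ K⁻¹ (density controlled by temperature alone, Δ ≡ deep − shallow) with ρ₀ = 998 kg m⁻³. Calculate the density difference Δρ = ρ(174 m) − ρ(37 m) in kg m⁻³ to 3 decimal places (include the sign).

+1.054 kg m⁻³

ΔT = -6.6 K, Δρ/ρ₀ = −αΔT = 1.056 × 10⁻³.
Δρ = 998 × (1.056 × 10⁻³) = +1.054 kg m⁻³.
Positive Δρ: denser below, stable.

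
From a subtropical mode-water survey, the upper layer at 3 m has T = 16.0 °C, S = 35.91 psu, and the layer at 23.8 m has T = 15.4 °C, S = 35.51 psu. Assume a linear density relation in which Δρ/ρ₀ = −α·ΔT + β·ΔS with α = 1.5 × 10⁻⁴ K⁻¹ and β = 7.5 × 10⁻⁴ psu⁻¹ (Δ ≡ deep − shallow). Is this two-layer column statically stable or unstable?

ΔT = 15.4 − 16.0 = -0.6 K and ΔS = 35.51 − 35.91 = -0.40 psu (deep − shallow).
−αΔT = 9.00 × 10⁻⁵; βΔS = -3.00 × 10⁻⁴; sum Δρ/ρ₀ = -2.10 × 10⁻⁴.
Δρ/ρ₀ < 0, so Δρ < 0: deeper water is lighter → statically unstable; the column would overturn.

unstable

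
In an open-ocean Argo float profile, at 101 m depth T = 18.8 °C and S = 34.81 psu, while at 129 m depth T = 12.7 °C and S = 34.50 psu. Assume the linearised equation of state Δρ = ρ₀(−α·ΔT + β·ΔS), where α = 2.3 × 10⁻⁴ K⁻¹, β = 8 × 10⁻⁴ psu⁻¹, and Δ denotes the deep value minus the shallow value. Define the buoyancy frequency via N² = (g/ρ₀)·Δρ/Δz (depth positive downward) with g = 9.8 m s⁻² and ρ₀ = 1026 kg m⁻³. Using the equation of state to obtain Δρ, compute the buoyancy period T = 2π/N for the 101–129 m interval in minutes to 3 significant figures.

5.21 min

ΔT = -6.1 K, ΔS = -0.31 psu (deep − shallow).
Δρ/ρ₀ = −αΔT + βΔS = 1.403 × 10⁻³ − 2.48 × 10⁻⁴ = 1.155 × 10⁻³, so Δρ ≈ 1.185 kg m⁻³.
N² = (g/ρ₀)·Δρ/Δz = g·(Δρ/ρ₀)/Δz = 9.8 × 1.155 × 10⁻³ / 28 = 4.0425 × 10⁻⁴ s⁻².
N = √(4.0425 × 10⁻⁴) = 0.020106 rad s⁻¹ → T = 2π/N = 312.50 s = 5.2083 min ≈ 5.21 min.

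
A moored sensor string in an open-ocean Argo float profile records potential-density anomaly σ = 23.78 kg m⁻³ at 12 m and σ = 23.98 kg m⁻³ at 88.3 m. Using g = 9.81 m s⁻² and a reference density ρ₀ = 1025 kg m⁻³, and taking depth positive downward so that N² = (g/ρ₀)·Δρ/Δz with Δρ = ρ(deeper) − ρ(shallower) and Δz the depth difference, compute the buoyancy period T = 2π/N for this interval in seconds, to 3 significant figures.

Δρ = 1023.98 − 1023.78 = 0.20 kg m⁻³ over Δz = 88.3 − 12 = 76.3 m.
N² = (9.81/1025) × (0.20/76.3) = 2.5087 × 10⁻⁵ s⁻².
N = √(2.5087 × 10⁻⁵) = 5.0087 × 10⁻³ rad s⁻¹, so T = 2π/N = 1.2545 × 10³ s ≈ 1.25 × 10³ s.
Since Δρ > 0 the layer is stably stratified.

1.25 × 10³ s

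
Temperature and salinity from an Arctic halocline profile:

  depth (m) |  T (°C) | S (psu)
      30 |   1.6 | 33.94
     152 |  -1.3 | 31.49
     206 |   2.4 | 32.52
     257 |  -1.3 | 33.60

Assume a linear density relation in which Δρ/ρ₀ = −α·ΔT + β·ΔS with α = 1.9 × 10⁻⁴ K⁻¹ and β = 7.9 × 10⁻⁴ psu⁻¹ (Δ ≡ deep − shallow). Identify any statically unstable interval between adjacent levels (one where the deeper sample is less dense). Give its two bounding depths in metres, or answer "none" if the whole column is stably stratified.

Evaluate Δρ/ρ₀ = −αΔT + βΔS across each adjacent pair:
  30–152 m: −αΔT+βΔS = −(1.9 × 10⁻⁴)(-2.9)+(7.9 × 10⁻⁴)(-2.45) = -1.4 × 10⁻³ → UNSTABLE
  152–206 m: −αΔT+βΔS = −(1.9 × 10⁻⁴)(+3.7)+(7.9 × 10⁻⁴)(+1.03) = 1.1 × 10⁻⁴ → stable
  206–257 m: −αΔT+βΔS = −(1.9 × 10⁻⁴)(-3.7)+(7.9 × 10⁻⁴)(+1.08) = 1.6 × 10⁻³ → stable
The 30–152 m interval has Δρ < 0: lighter water underlies denser water.

30–152 m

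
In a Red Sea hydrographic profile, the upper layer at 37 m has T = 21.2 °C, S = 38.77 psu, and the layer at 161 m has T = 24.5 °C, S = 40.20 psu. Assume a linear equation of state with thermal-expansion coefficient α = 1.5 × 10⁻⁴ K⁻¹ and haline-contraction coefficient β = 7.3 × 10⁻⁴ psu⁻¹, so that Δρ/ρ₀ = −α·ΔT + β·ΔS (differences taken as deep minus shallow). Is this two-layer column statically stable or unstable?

ΔT = 24.5 − 21.2 = +3.3 K and ΔS = 40.20 − 38.77 = +1.43 psu (deep − shallow).
−αΔT = -4.95 × 10⁻⁴; βΔS = 1.0439 × 10⁻³; sum Δρ/ρ₀ = 5.489 × 10⁻⁴.
Δρ/ρ₀ > 0, so Δρ > 0: deeper water is denser → statically stable.

stable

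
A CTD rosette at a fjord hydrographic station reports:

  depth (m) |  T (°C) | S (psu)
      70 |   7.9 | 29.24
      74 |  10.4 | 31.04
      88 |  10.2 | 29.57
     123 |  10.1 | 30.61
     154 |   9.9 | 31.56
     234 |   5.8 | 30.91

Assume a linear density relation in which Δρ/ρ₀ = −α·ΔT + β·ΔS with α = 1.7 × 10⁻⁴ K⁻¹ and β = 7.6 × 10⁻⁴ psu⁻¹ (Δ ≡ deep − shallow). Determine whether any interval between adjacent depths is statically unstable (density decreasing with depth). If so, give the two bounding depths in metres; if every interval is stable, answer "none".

Evaluate Δρ/ρ₀ = −αΔT + βΔS across each adjacent pair:
  70–74 m: −αΔT+βΔS = −(1.7 × 10⁻⁴)(+2.5)+(7.6 × 10⁻⁴)(+1.80) = 9.4 × 10⁻⁴ → stable
  74–88 m: −αΔT+βΔS = −(1.7 × 10⁻⁴)(-0.2)+(7.6 × 10⁻⁴)(-1.47) = -1.1 × 10⁻³ → UNSTABLE
  88–123 m: −αΔT+βΔS = −(1.7 × 10⁻⁴)(-0.1)+(7.6 × 10⁻⁴)(+1.04) = 8.1 × 10⁻⁴ → stable
  123–154 m: −αΔT+βΔS = −(1.7 × 10⁻⁴)(-0.2)+(7.6 × 10⁻⁴)(+0.95) = 7.6 × 10⁻⁴ → stable
  154–234 m: −αΔT+βΔS = −(1.7 × 10⁻⁴)(-4.1)+(7.6 × 10⁻⁴)(-0.65) = 2.0 × 10⁻⁴ → stable
The 74–88 m interval has Δρ < 0: lighter water underlies denser water.

74–88 m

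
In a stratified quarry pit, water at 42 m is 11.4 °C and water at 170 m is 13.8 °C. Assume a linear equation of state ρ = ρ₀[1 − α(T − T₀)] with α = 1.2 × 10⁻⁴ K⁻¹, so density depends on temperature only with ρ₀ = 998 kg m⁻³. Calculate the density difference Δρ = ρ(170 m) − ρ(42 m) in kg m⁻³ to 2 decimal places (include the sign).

-0.29 kg m⁻³

ΔT = +2.4 K, Δρ/ρ₀ = −αΔT = -2.88 × 10⁻⁴.
Δρ = 998 × (-2.88 × 10⁻⁴) = -0.29 kg m⁻³.
Negative Δρ: lighter below, statically unstable.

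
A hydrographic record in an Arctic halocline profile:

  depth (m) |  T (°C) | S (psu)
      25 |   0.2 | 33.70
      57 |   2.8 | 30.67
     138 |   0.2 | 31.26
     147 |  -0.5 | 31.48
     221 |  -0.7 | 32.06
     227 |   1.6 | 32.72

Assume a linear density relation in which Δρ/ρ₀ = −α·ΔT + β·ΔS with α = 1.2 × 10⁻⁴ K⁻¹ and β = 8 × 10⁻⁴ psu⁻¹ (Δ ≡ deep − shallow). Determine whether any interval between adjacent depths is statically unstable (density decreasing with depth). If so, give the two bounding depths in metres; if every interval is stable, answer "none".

Evaluate Δρ/ρ₀ = −αΔT + βΔS across each adjacent pair:
  25–57 m: −αΔT+βΔS = −(1.2 × 10⁻⁴)(+2.6)+(8 × 10⁻⁴)(-3.03) = -2.7 × 10⁻³ → UNSTABLE
  57–138 m: −αΔT+βΔS = −(1.2 × 10⁻⁴)(-2.6)+(8 × 10⁻⁴)(+0.59) = 7.8 × 10⁻⁴ → stable
  138–147 m: −αΔT+βΔS = −(1.2 × 10⁻⁴)(-0.7)+(8 × 10⁻⁴)(+0.22) = 2.6 × 10⁻⁴ → stable
  147–221 m: −αΔT+βΔS = −(1.2 × 10⁻⁴)(-0.2)+(8 × 10⁻⁴)(+0.58) = 4.9 × 10⁻⁴ → stable
  221–227 m: −αΔT+βΔS = −(1.2 × 10⁻⁴)(+2.3)+(8 × 10⁻⁴)(+0.66) = 2.5 × 10⁻⁴ → stable
The 25–57 m interval has Δρ < 0: lighter water underlies denser water.

25–57 m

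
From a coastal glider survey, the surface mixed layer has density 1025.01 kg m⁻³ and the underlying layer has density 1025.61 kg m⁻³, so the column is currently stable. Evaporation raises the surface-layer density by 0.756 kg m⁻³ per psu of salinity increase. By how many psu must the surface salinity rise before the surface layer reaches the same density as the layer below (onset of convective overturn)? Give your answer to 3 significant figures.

Density deficit of the surface layer: 1025.61 − 1025.01 = 0.6 kg m⁻³.
Required change = 0.6 / 0.756 = 0.794 psu.

0.794 psu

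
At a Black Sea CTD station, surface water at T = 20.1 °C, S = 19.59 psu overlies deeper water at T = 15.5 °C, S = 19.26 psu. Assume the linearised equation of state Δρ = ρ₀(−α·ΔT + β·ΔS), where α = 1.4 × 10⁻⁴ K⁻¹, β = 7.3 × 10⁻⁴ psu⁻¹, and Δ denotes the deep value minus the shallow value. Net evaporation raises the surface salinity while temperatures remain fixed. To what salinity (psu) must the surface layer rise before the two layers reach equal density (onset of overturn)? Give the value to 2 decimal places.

Neutral buoyancy requires −α(T_deep − T_surf) + β(S_deep − S_surf′) = 0.
S_surf′ = S_deep − (α/β)·ΔT = 19.26 − (1.4 × 10⁻⁴/7.3 × 10⁻⁴)·(-4.6) = 20.1422 psu.
Increase required: 20.1422 − 19.59 = 0.5522 psu.

20.14 psu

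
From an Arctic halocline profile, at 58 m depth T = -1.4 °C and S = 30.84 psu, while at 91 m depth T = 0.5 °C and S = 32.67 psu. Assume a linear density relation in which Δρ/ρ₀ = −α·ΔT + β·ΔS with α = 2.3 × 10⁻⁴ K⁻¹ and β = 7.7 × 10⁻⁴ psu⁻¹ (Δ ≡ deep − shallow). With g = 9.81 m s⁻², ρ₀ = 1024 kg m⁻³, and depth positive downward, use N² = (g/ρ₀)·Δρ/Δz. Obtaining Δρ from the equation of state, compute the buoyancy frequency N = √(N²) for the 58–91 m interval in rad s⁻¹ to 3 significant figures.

ΔT = +1.9 K, ΔS = +1.83 psu (deep − shallow).
Δρ/ρ₀ = −αΔT + βΔS = -4.37 × 10⁻⁴ + 1.4091 × 10⁻³ = 9.721 × 10⁻⁴, so Δρ ≈ 0.9954 kg m⁻³.
N² = (g/ρ₀)·Δρ/Δz = g·(Δρ/ρ₀)/Δz = 9.81 × 9.721 × 10⁻⁴ / 33 = 2.8898 × 10⁻⁴ s⁻².
N = √(2.8898 × 10⁻⁴) = 0.016999 rad s⁻¹ ≈ 0.0170 rad s⁻¹.

0.0170 rad s⁻¹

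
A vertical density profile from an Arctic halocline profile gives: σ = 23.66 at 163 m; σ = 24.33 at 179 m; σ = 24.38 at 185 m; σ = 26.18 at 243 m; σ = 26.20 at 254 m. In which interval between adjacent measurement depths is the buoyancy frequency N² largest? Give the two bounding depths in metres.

Compute the density gradient over each adjacent pair:
  163–179 m: Δρ/Δz = 0.67/16 = 0.042 kg m⁻⁴
  179–185 m: Δρ/Δz = 0.05/6 = 8.3 × 10⁻³ kg m⁻⁴
  185–243 m: Δρ/Δz = 1.80/58 = 0.031 kg m⁻⁴
  243–254 m: Δρ/Δz = 0.02/11 = 1.8 × 10⁻³ kg m⁻⁴
The largest gradient is in the 163–179 m interval — the pycnocline.

163–179 m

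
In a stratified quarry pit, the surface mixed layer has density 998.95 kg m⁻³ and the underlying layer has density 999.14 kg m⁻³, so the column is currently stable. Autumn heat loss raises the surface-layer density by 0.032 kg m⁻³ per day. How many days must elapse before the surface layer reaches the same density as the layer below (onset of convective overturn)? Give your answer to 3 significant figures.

5.94 days

Density deficit of the surface layer: 999.14 − 998.95 = 0.19 kg m⁻³.
Required change = 0.19 / 0.032 = 5.94 days.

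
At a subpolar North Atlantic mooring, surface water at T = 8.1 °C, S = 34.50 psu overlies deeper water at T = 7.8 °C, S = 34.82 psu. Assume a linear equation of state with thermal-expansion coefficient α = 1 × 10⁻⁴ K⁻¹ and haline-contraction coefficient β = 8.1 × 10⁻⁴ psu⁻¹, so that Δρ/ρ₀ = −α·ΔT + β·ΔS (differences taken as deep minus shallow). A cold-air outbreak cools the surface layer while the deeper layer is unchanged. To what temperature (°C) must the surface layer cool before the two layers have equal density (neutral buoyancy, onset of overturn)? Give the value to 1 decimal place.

5.2 °C

Neutral buoyancy requires Δρ = 0, i.e. −α(T_deep − T_surf′) + β(S_deep − S_surf) = 0.
T_surf′ = T_deep − (β/α)·ΔS = 7.8 − (8.1 × 10⁻⁴/1 × 10⁻⁴)·(+0.32) = 5.208 °C.
Cooling required: 8.1 − (5.208) = 2.892 °C.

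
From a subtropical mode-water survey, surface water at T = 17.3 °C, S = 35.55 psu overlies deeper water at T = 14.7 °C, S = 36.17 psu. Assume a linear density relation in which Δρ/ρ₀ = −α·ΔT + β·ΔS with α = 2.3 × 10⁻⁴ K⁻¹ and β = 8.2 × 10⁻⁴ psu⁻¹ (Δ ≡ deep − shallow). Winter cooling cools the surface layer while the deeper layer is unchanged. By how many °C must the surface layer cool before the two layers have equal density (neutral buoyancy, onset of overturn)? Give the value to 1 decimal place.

Neutral buoyancy requires Δρ = 0, i.e. −α(T_deep − T_surf′) + β(S_deep − S_surf) = 0.
T_surf′ = T_deep − (β/α)·ΔS = 14.7 − (8.2 × 10⁻⁴/2.3 × 10⁻⁴)·(+0.62) = 12.490 °C.
Cooling required: 17.3 − (12.490) = 4.810 °C.

4.8 °C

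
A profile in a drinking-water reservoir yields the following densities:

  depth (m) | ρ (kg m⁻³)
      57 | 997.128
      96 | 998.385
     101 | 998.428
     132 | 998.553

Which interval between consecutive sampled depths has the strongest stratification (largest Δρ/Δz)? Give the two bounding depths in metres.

57–96 m

Compute the density gradient over each adjacent pair:
  57–96 m: Δρ/Δz = 1.257/39 = 0.032 kg m⁻⁴
  96–101 m: Δρ/Δz = 0.043/5 = 8.6 × 10⁻³ kg m⁻⁴
  101–132 m: Δρ/Δz = 0.125/31 = 4.0 × 10⁻³ kg m⁻⁴
The largest gradient is in the 57–96 m interval — the pycnocline.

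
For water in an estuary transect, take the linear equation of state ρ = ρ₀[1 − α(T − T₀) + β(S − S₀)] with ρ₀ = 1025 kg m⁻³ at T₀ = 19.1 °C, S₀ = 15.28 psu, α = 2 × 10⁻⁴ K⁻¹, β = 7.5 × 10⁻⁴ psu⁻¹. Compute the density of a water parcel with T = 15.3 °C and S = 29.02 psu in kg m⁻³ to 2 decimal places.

T − T₀ = -3.8 K, S − S₀ = +13.74 psu.
Bracket = 1 − α·(-3.8) + β·(+13.74) = 1 + (0.011065) = 1.0110650.
ρ = 1025 × 1.0110650 = 1036.34 kg m⁻³.

1036.34 kg m⁻³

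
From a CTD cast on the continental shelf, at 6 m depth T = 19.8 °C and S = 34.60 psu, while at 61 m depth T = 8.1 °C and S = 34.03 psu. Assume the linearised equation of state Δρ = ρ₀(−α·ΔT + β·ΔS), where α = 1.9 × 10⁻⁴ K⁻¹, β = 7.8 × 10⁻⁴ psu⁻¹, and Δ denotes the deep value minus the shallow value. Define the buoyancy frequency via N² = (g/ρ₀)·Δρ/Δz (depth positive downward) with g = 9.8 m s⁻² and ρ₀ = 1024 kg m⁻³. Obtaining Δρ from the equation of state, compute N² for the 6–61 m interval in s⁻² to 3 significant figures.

ΔT = -11.7 K, ΔS = -0.57 psu (deep − shallow).
Δρ/ρ₀ = −αΔT + βΔS = 2.223 × 10⁻³ − 4.446 × 10⁻⁴ = 1.7784 × 10⁻³, so Δρ ≈ 1.821 kg m⁻³.
N² = (g/ρ₀)·Δρ/Δz = g·(Δρ/ρ₀)/Δz = 9.8 × 1.7784 × 10⁻³ / 55 = 3.1688 × 10⁻⁴ s⁻² ≈ 3.17 × 10⁻⁴ s⁻².

3.17 × 10⁻⁴ s⁻²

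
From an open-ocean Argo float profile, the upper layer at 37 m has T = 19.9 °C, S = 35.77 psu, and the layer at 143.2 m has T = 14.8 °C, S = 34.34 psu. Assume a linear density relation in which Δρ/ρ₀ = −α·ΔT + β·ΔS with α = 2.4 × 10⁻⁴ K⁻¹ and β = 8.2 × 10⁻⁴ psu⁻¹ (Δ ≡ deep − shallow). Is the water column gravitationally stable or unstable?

stable

ΔT = 14.8 − 19.9 = -5.1 K and ΔS = 34.34 − 35.77 = -1.43 psu (deep − shallow).
−αΔT = 1.224 × 10⁻³; βΔS = -1.1726 × 10⁻³; sum Δρ/ρ₀ = 5.14 × 10⁻⁵.
Δρ/ρ₀ > 0, so Δρ > 0: deeper water is denser → statically stable.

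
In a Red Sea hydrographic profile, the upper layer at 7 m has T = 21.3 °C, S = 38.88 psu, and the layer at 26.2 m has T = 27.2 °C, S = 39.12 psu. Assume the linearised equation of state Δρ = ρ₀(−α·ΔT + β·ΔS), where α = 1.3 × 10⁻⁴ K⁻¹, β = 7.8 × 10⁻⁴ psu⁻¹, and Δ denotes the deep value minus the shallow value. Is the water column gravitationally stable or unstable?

unstable

ΔT = 27.2 − 21.3 = +5.9 K and ΔS = 39.12 − 38.88 = +0.24 psu (deep − shallow).
−αΔT = -7.67 × 10⁻⁴; βΔS = 1.872 × 10⁻⁴; sum Δρ/ρ₀ = -5.798 × 10⁻⁴.
Δρ/ρ₀ < 0, so Δρ < 0: deeper water is lighter → statically unstable; the column would overturn.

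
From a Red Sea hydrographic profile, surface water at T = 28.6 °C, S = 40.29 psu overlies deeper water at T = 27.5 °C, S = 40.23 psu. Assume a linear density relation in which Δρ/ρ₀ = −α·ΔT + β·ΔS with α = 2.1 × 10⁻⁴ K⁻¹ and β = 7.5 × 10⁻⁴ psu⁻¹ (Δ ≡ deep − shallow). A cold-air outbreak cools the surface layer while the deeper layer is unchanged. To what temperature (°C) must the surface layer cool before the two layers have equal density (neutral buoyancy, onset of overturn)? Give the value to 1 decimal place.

Neutral buoyancy requires Δρ = 0, i.e. −α(T_deep − T_surf′) + β(S_deep − S_surf) = 0.
T_surf′ = T_deep − (β/α)·ΔS = 27.5 − (7.5 × 10⁻⁴/2.1 × 10⁻⁴)·(-0.06) = 27.714 °C.
Cooling required: 28.6 − (27.714) = 0.886 °C.

27.7 °C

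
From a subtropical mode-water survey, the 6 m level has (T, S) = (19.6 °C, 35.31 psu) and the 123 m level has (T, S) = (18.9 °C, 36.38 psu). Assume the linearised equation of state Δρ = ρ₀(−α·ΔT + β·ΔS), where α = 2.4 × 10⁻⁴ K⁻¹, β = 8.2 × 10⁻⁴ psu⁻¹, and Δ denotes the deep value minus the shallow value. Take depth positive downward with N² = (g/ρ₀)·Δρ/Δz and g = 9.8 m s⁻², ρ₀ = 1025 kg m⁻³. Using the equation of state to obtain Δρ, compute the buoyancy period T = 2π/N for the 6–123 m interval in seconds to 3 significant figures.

ΔT = -0.7 K, ΔS = +1.07 psu (deep − shallow).
Δρ/ρ₀ = −αΔT + βΔS = 1.68 × 10⁻⁴ + 8.774 × 10⁻⁴ = 1.0454 × 10⁻³, so Δρ ≈ 1.072 kg m⁻³.
N² = (g/ρ₀)·Δρ/Δz = g·(Δρ/ρ₀)/Δz = 9.8 × 1.0454 × 10⁻³ / 117 = 8.7563 × 10⁻⁵ s⁻².
N = √(8.7563 × 10⁻⁵) = 9.3575 × 10⁻³ rad s⁻¹ → T = 2π/N = 671.46 s ≈ 671 s.

671 s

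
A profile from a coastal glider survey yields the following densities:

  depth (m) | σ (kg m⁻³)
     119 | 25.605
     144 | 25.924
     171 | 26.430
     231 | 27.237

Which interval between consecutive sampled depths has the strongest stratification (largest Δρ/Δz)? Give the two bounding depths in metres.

144–171 m

Compute the density gradient over each adjacent pair:
  119–144 m: Δρ/Δz = 0.319/25 = 0.013 kg m⁻⁴
  144–171 m: Δρ/Δz = 0.506/27 = 0.019 kg m⁻⁴
  171–231 m: Δρ/Δz = 0.807/60 = 0.013 kg m⁻⁴
The largest gradient is in the 144–171 m interval — the pycnocline.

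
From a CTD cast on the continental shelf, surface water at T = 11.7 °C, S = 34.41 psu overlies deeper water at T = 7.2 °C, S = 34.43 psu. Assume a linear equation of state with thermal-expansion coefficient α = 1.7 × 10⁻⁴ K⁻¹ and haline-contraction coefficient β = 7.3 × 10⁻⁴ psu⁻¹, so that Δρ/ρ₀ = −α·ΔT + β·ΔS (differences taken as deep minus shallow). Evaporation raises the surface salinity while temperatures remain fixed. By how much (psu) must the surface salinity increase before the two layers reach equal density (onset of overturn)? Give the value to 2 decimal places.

1.07 psu

Neutral buoyancy requires −α(T_deep − T_surf) + β(S_deep − S_surf′) = 0.
S_surf′ = S_deep − (α/β)·ΔT = 34.43 − (1.7 × 10⁻⁴/7.3 × 10⁻⁴)·(-4.5) = 35.4779 psu.
Increase required: 35.4779 − 34.41 = 1.0679 psu.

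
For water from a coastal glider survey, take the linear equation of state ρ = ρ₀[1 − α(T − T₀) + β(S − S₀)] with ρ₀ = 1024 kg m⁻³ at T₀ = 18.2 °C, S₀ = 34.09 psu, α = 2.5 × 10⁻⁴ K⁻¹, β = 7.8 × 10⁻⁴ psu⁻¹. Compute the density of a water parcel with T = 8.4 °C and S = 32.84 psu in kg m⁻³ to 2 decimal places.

1025.51 kg m⁻³

T − T₀ = -9.8 K, S − S₀ = -1.25 psu.
Bracket = 1 − α·(-9.8) + β·(-1.25) = 1 + (1.475 × 10⁻³) = 1.0014750.
ρ = 1024 × 1.0014750 = 1025.51 kg m⁻³.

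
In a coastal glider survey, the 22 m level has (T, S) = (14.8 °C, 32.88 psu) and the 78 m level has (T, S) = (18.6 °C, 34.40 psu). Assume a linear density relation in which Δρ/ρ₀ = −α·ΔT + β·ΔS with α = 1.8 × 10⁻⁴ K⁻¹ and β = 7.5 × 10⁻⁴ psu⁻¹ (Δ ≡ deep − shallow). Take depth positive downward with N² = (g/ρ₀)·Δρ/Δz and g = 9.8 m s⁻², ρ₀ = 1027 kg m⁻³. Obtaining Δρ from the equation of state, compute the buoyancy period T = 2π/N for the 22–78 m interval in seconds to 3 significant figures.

703 s

ΔT = +3.8 K, ΔS = +1.52 psu (deep − shallow).
Δρ/ρ₀ = −αΔT + βΔS = -6.84 × 10⁻⁴ + 1.14 × 10⁻³ = 4.56 × 10⁻⁴, so Δρ ≈ 0.4683 kg m⁻³.
N² = (g/ρ₀)·Δρ/Δz = g·(Δρ/ρ₀)/Δz = 9.8 × 4.56 × 10⁻⁴ / 56 = 7.9800 × 10⁻⁵ s⁻².
N = √(7.9800 × 10⁻⁵) = 8.9331 × 10⁻³ rad s⁻¹ → T = 2π/N = 703.36 s ≈ 703 s.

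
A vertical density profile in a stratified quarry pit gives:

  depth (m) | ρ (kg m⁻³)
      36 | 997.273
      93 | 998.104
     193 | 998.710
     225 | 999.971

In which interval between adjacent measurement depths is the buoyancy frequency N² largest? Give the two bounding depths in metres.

Compute the density gradient over each adjacent pair:
  36–93 m: Δρ/Δz = 0.831/57 = 0.015 kg m⁻⁴
  93–193 m: Δρ/Δz = 0.606/100 = 6.1 × 10⁻³ kg m⁻⁴
  193–225 m: Δρ/Δz = 1.261/32 = 0.039 kg m⁻⁴
The largest gradient is in the 193–225 m interval — the pycnocline.

193–225 m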